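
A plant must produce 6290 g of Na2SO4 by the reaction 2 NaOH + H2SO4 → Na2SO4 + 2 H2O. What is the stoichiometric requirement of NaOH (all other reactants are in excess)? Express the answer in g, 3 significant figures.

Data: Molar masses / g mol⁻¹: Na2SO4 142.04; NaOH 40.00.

3540 g

n(Na2SO4) = 6290 / 142.04 = 44.28 mol
n(NaOH) = (2/1) × 44.28 = 88.56 mol
mass = 88.56 × 40.00 = 3542 g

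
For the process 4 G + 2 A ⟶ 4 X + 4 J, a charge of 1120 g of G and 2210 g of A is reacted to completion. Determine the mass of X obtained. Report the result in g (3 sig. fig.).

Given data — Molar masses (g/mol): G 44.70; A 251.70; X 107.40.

1890 g

n(G) = 1120 / 44.70 = 25.06 mol
n(A) = 2210 / 251.70 = 8.780 mol
n/ν for G = 25.06/4 = 6.265
n/ν for A = 8.780/2 = 4.390
Smallest n/ν is A → limiting reagent.
n(X) = (4/2) × 8.780 = 17.56 mol
mass = 17.56 × 107.40 = 1886 g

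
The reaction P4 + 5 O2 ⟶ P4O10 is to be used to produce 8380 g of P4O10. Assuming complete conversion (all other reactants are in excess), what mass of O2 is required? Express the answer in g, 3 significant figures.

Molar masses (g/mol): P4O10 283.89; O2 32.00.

4720 g

n(P4O10) = 8380 / 283.89 = 29.52 mol
n(O2) = (5/1) × 29.52 = 147.6 mol
mass = 147.6 × 32.00 = 4723 g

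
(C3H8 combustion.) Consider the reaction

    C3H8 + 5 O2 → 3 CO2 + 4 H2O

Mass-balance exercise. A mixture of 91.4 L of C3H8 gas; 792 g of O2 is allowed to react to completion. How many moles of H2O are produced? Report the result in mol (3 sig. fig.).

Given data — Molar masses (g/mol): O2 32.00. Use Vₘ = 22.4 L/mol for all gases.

n(C3H8) = 91.40 / 22.4 = 4.080 mol
n(O2) = 792.0 / 32.00 = 24.75 mol
n/ν for C3H8 = 4.080/1 = 4.080
n/ν for O2 = 24.75/5 = 4.950
Smallest n/ν is C3H8 → limiting reagent.
n(H2O) = (4/1) × 4.080 = 16.32 mol

16.3 mol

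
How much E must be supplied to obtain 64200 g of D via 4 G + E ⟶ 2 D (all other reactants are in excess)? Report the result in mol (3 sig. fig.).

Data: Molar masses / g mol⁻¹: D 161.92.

n(D) = 64200 / 161.92 = 396.5 mol
n(E) = (1/2) × 396.5 = 198.3 mol

198 mol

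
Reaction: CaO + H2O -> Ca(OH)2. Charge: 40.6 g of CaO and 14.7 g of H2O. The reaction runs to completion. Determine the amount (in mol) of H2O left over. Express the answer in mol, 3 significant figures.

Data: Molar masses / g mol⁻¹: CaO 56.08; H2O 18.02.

n(CaO) = 40.60 / 56.08 = 0.7240 mol
n(H2O) = 14.70 / 18.02 = 0.8158 mol
n/ν for CaO = 0.7240/1 = 0.7240
n/ν for H2O = 0.8158/1 = 0.8158
Smallest n/ν is CaO → limiting reagent.
H2O consumed = (1/1) × 0.7240 = 0.7240 mol
H2O remaining = 0.8158 − 0.7240 = 0.09180 mol

0.0918 mol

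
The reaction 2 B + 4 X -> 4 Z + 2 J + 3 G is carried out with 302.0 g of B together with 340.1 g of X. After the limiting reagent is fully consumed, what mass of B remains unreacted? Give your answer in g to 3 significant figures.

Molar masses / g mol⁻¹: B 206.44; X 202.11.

128 g

n(B) = 302.0 / 206.44 = 1.463 mol
n(X) = 340.1 / 202.11 = 1.683 mol
n/ν → B: 0.7315, X: 0.4208; X is limiting.
B consumed = (2/4) × 1.683 = 0.8415 mol
B remaining = 1.463 − 0.8415 = 0.6215 mol
mass = 0.6215 × 206.44 = 128.3 g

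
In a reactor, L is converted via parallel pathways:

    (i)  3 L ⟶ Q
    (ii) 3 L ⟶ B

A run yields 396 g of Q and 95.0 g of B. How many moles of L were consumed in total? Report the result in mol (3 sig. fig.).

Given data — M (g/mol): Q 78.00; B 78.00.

n(Q) = 396 / 78.00 = 5.077 mol
n(B) = 95.0 / 78.00 = 1.218 mol
n(L) via (i) = (3/1)×5.077 = 15.23 mol
n(L) via (ii) = (3/1)×1.218 = 3.654 mol
total n(L) = 15.23 + 3.654 = 18.88 mol

18.9 mol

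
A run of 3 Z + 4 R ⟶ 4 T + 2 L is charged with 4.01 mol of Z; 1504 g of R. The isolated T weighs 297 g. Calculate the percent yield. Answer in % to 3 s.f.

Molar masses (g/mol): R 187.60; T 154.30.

n(Z) = 4.010 mol
n(R) = 1504 / 187.60 = 8.017 mol
n/ν → Z: 1.337, R: 2.004; Z is limiting.
theoretical n(T) = (4/3) × 4.010 = 5.347 mol → 825.0 g
% yield = 297 / 825.0 × 100 = 36.00 %

36.0 %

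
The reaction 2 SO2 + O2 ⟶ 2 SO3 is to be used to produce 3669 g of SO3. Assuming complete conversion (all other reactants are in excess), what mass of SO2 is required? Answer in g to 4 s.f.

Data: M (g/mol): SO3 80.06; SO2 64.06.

n(SO3) = 3669 / 80.06 = 45.83 mol
n(SO2) = (2/2) × 45.83 = 45.83 mol
mass = 45.83 × 64.06 = 2936 g

2936 g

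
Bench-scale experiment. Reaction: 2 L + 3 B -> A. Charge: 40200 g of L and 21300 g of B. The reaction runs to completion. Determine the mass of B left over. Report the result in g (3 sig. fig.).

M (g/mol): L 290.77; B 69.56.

n(L) = 40200 / 290.77 = 138.3 mol
n(B) = 21300 / 69.56 = 306.2 mol
n/ν for L = 138.3/2 = 69.15
n/ν for B = 306.2/3 = 102.1
Smallest n/ν is L → limiting reagent.
B consumed = (3/2) × 138.3 = 207.5 mol
B remaining = 306.2 − 207.5 = 98.70 mol
mass = 98.70 × 69.56 = 6866 g

6870 g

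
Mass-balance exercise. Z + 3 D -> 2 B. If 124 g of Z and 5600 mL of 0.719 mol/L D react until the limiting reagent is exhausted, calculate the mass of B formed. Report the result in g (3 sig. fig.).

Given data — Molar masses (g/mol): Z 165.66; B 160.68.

241 g

n(Z) = 124.0 / 165.66 = 0.7485 mol
n(D) = 0.719 × 5600/1000 = 4.026 mol
n/ν → Z: 0.7485, D: 1.342; Z is limiting.
n(B) = (2/1) × 0.7485 = 1.497 mol
mass = 1.497 × 160.68 = 240.5 g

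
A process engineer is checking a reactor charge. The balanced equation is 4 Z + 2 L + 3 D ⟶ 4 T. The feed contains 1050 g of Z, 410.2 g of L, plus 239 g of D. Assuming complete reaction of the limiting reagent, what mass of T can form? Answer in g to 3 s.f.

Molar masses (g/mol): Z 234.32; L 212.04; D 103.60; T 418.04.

n(Z) = 1050 / 234.32 = 4.481 mol
n(L) = 410.2 / 212.04 = 1.935 mol
n(D) = 239.0 / 103.60 = 2.307 mol
n/ν for Z = 4.481/4 = 1.120
n/ν for L = 1.935/2 = 0.9675
n/ν for D = 2.307/3 = 0.7690
Smallest n/ν is D → limiting reagent.
n(T) = (4/3) × 2.307 = 3.076 mol
mass = 3.076 × 418.04 = 1286 g

1290 g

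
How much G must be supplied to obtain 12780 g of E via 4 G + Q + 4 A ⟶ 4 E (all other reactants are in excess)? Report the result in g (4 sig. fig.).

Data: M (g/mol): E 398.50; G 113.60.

n(E) = 12780 / 398.50 = 32.07 mol
n(G) = (4/4) × 32.07 = 32.07 mol
mass = 32.07 × 113.60 = 3643 g

3643 g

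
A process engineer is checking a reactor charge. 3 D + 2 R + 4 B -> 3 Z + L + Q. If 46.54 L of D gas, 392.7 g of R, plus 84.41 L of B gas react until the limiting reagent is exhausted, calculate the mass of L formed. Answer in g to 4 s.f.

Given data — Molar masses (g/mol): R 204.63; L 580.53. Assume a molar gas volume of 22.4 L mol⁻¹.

402.1 g

n(D) = 46.54 / 22.4 = 2.078 mol
n(R) = 392.7 / 204.63 = 1.919 mol
n(B) = 84.41 / 22.4 = 3.768 mol
n/ν → D: 0.6927, R: 0.9595, B: 0.9420; D is limiting.
n(L) = (1/3) × 2.078 = 0.6927 mol
mass = 0.6927 × 580.53 = 402.1 g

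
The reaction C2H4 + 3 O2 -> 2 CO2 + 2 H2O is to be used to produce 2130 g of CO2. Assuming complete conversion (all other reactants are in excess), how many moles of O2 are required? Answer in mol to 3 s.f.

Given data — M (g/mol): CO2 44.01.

n(CO2) = 2130 / 44.01 = 48.40 mol
n(O2) = (3/2) × 48.40 = 72.60 mol

72.6 mol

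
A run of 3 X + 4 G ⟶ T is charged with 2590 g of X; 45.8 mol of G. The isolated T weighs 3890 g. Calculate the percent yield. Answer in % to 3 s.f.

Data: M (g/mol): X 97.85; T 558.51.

78.9 %

n(X) = 2590 / 97.85 = 26.47 mol
n(G) = 45.80 mol
n/ν → X: 8.823, G: 11.45; X is limiting.
theoretical n(T) = (1/3) × 26.47 = 8.823 mol → 4928 g
% yield = 3890 / 4928 × 100 = 78.94 %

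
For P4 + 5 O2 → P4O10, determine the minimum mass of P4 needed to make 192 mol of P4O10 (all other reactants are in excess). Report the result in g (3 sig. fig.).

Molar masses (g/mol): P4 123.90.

23800 g

n(P4O10) = 192.0 mol
n(P4) = (1/1) × 192.0 = 192.0 mol
mass = 192.0 × 123.90 = 23790 g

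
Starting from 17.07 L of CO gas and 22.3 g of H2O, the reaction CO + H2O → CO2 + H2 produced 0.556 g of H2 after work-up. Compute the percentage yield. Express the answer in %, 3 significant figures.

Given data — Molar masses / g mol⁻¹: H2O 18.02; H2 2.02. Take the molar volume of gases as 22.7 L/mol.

36.6 %

n(CO) = 17.07 / 22.7 = 0.7520 mol
n(H2O) = 22.30 / 18.02 = 1.238 mol
n/ν for CO = 0.7520/1 = 0.7520
n/ν for H2O = 1.238/1 = 1.238
Smallest n/ν is CO → limiting reagent.
theoretical n(H2) = (1/1) × 0.7520 = 0.7520 mol → 1.519 g
% yield = 0.556 / 1.519 × 100 = 36.60 %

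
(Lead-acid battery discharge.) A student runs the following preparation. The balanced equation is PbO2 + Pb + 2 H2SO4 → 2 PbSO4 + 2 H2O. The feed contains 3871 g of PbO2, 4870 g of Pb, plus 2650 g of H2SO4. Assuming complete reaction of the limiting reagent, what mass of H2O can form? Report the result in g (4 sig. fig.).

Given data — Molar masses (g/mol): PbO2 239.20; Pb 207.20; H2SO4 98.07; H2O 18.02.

486.9 g

n(PbO2) = 3871 / 239.20 = 16.18 mol
n(Pb) = 4870 / 207.20 = 23.50 mol
n(H2SO4) = 2650 / 98.07 = 27.02 mol
n/ν → PbO2: 16.18, Pb: 23.50, H2SO4: 13.51; H2SO4 is limiting.
n(H2O) = (2/2) × 27.02 = 27.02 mol
mass = 27.02 × 18.02 = 486.9 g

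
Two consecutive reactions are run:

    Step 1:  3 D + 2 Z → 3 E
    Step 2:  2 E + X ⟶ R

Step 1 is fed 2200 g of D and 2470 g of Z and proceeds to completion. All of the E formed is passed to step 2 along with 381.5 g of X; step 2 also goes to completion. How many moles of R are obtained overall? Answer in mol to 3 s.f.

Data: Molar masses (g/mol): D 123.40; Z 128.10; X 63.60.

Step 1:
n(D) = 2200 / 123.40 = 17.83 mol
n(Z) = 2470 / 128.10 = 19.28 mol
n/ν for D = 17.83/3 = 5.943
n/ν for Z = 19.28/2 = 9.640
Smallest n/ν is D → limiting reagent.
n(E) produced = (3/3) × 17.83 = 17.83 mol
Step 2:
n(E) available = 17.83 mol
n(X) = 381.5 / 63.60 = 5.998 mol
n/ν for E = 17.83/2 = 8.915
n/ν for X = 5.998/1 = 5.998
Smallest n/ν is X → limiting reagent.
n(R) = (1/1) × 5.998 = 5.998 mol

6.00 mol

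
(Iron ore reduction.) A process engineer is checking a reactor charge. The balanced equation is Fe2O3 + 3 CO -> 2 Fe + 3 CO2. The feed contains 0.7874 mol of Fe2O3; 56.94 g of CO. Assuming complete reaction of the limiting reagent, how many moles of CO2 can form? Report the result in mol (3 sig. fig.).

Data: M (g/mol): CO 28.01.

n(Fe2O3) = 0.7874 mol
n(CO) = 56.94 / 28.01 = 2.033 mol
n/ν for Fe2O3 = 0.7874/1 = 0.7874
n/ν for CO = 2.033/3 = 0.6777
Smallest n/ν is CO → limiting reagent.
n(CO2) = (3/3) × 2.033 = 2.033 mol

2.03 mol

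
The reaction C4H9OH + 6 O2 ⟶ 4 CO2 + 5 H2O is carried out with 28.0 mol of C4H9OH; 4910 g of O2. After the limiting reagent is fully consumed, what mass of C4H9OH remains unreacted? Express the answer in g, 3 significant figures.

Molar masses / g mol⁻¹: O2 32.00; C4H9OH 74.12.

n(C4H9OH) = 28.00 mol
n(O2) = 4910 / 32.00 = 153.4 mol
n/ν for C4H9OH = 28.00/1 = 28.00
n/ν for O2 = 153.4/6 = 25.57
Smallest n/ν is O2 → limiting reagent.
C4H9OH consumed = (1/6) × 153.4 = 25.57 mol
C4H9OH remaining = 28.00 − 25.57 = 2.430 mol
mass = 2.430 × 74.12 = 180.1 g

180 g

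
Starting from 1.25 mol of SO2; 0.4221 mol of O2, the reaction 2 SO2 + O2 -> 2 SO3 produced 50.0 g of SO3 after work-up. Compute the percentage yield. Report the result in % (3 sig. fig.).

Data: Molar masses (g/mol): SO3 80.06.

n(SO2) = 1.250 mol
n(O2) = 0.4221 mol
n/ν for SO2 = 1.250/2 = 0.6250
n/ν for O2 = 0.4221/1 = 0.4221
Smallest n/ν is O2 → limiting reagent.
theoretical n(SO3) = (2/1) × 0.4221 = 0.8442 mol → 67.59 g
% yield = 50.0 / 67.59 × 100 = 73.98 %

74.0 %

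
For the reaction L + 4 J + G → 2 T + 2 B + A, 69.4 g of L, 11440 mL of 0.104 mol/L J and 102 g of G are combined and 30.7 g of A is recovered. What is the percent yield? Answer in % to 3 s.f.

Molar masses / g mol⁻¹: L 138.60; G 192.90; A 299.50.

n(L) = 69.40 / 138.60 = 0.5007 mol
n(J) = 0.104 × 11440/1000 = 1.190 mol
n(G) = 102.0 / 192.90 = 0.5288 mol
n/ν for L = 0.5007/1 = 0.5007
n/ν for J = 1.190/4 = 0.2975
n/ν for G = 0.5288/1 = 0.5288
Smallest n/ν is J → limiting reagent.
theoretical n(A) = (1/4) × 1.190 = 0.2975 mol → 89.10 g
% yield = 30.7 / 89.10 × 100 = 34.46 %

34.5 %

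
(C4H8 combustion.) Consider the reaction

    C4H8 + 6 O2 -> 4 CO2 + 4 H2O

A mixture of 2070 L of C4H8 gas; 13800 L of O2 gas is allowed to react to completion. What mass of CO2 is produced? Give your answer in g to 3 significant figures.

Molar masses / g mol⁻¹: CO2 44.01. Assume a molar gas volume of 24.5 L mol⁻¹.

n(C4H8) = 2070 / 24.5 = 84.49 mol
n(O2) = 13800 / 24.5 = 563.3 mol
n/ν for C4H8 = 84.49/1 = 84.49
n/ν for O2 = 563.3/6 = 93.88
Smallest n/ν is C4H8 → limiting reagent.
n(CO2) = (4/1) × 84.49 = 338.0 mol
mass = 338.0 × 44.01 = 14880 g

14900 g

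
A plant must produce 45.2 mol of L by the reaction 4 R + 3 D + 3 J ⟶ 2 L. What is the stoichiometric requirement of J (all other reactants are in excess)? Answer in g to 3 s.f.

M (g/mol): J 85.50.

5800 g

n(L) = 45.20 mol
n(J) = (3/2) × 45.20 = 67.80 mol
mass = 67.80 × 85.50 = 5797 g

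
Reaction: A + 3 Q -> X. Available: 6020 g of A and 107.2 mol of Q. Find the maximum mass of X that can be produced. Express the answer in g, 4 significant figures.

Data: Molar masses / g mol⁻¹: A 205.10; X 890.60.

26140 g

n(A) = 6020 / 205.10 = 29.35 mol
n(Q) = 107.2 mol
n/ν → A: 29.35, Q: 35.73; A is limiting.
n(X) = (1/1) × 29.35 = 29.35 mol
mass = 29.35 × 890.60 = 26140 g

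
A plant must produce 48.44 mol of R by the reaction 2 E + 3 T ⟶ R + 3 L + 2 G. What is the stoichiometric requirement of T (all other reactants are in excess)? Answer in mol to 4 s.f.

145.3 mol

n(R) = 48.44 mol
n(T) = (3/1) × 48.44 = 145.3 mol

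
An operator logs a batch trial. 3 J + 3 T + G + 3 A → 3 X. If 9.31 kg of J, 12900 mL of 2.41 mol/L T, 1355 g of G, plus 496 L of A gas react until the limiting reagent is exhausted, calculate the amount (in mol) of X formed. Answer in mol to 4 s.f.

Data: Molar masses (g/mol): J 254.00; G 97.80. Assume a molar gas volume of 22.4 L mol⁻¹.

22.14 mol

n(J) = 9.310×1000 / 254.00 = 36.65 mol
n(T) = 2.41 × 12900/1000 = 31.09 mol
n(G) = 1355 / 97.80 = 13.85 mol
n(A) = 496.0 / 22.4 = 22.14 mol
n/ν for J = 36.65/3 = 12.22
n/ν for T = 31.09/3 = 10.36
n/ν for G = 13.85/1 = 13.85
n/ν for A = 22.14/3 = 7.380
Smallest n/ν is A → limiting reagent.
n(X) = (3/3) × 22.14 = 22.14 mol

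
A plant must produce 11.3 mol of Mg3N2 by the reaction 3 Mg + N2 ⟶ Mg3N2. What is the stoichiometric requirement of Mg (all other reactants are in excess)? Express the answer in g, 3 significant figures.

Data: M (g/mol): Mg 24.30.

n(Mg3N2) = 11.30 mol
n(Mg) = (3/1) × 11.30 = 33.90 mol
mass = 33.90 × 24.30 = 823.8 g

824 g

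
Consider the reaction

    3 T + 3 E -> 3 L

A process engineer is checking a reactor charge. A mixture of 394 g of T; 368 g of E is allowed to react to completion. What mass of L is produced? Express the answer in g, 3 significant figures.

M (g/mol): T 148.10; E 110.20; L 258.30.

n(T) = 394.0 / 148.10 = 2.660 mol
n(E) = 368.0 / 110.20 = 3.339 mol
n/ν for T = 2.660/3 = 0.8867
n/ν for E = 3.339/3 = 1.113
Smallest n/ν is T → limiting reagent.
n(L) = (3/3) × 2.660 = 2.660 mol
mass = 2.660 × 258.30 = 687.1 g

687 g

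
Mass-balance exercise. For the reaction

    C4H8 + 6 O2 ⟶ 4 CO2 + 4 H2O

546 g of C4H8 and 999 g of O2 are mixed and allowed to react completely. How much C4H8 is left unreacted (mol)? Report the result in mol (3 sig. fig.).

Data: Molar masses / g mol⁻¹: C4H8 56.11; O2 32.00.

4.53 mol

n(C4H8) = 546.0 / 56.11 = 9.731 mol
n(O2) = 999.0 / 32.00 = 31.22 mol
n/ν for C4H8 = 9.731/1 = 9.731
n/ν for O2 = 31.22/6 = 5.203
Smallest n/ν is O2 → limiting reagent.
C4H8 consumed = (1/6) × 31.22 = 5.203 mol
C4H8 remaining = 9.731 − 5.203 = 4.528 mol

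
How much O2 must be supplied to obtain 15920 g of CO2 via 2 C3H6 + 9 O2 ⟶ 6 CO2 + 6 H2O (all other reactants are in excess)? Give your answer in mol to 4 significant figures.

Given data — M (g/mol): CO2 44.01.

n(CO2) = 15920 / 44.01 = 361.7 mol
n(O2) = (9/6) × 361.7 = 542.6 mol

542.6 mol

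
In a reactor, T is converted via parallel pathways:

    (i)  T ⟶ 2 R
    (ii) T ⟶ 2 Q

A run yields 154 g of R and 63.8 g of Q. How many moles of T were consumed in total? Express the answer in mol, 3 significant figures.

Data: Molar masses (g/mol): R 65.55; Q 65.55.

1.66 mol

n(R) = 154 / 65.55 = 2.349 mol
n(Q) = 63.8 / 65.55 = 0.9733 mol
n(T) via (i) = (1/2)×2.349 = 1.175 mol
n(T) via (ii) = (1/2)×0.9733 = 0.4867 mol
total n(T) = 1.175 + 0.4867 = 1.662 mol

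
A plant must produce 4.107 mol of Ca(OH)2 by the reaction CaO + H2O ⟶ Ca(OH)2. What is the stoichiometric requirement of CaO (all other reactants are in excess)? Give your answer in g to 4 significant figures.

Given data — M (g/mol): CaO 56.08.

230.3 g

n(Ca(OH)2) = 4.107 mol
n(CaO) = (1/1) × 4.107 = 4.107 mol
mass = 4.107 × 56.08 = 230.3 g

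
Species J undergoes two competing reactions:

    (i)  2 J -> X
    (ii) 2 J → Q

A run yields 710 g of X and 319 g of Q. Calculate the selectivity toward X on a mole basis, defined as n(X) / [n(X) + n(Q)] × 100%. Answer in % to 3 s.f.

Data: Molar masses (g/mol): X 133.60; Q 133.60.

69.0 %

n(X) = 710 / 133.60 = 5.314 mol
n(Q) = 319 / 133.60 = 2.388 mol
selectivity = 5.314/(5.314+2.388) × 100 = 69.00 %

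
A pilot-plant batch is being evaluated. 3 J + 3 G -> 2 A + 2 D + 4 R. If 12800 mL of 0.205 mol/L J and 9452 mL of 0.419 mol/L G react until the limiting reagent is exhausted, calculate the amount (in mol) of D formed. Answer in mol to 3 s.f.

n(J) = 0.205 × 12800/1000 = 2.624 mol
n(G) = 0.419 × 9452/1000 = 3.960 mol
n/ν for J = 2.624/3 = 0.8747
n/ν for G = 3.960/3 = 1.320
Smallest n/ν is J → limiting reagent.
n(D) = (2/3) × 2.624 = 1.749 mol

1.75 mol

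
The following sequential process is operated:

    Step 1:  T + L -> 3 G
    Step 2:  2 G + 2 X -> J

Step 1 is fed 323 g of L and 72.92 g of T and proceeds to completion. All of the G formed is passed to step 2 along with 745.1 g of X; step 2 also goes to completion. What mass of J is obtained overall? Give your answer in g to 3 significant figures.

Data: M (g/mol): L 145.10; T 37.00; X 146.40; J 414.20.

Step 1:
n(L) = 323.0 / 145.10 = 2.226 mol
n(T) = 72.92 / 37.00 = 1.971 mol
n/ν for L = 2.226/1 = 2.226
n/ν for T = 1.971/1 = 1.971
Smallest n/ν is T → limiting reagent.
n(G) produced = (3/1) × 1.971 = 5.913 mol
Step 2:
n(G) available = 5.913 mol
n(X) = 745.1 / 146.40 = 5.089 mol
n/ν for G = 5.913/2 = 2.957
n/ν for X = 5.089/2 = 2.545
Smallest n/ν is X → limiting reagent.
n(J) = (1/2) × 5.089 = 2.545 mol
mass = 2.545 × 414.20 = 1054 g

1050 g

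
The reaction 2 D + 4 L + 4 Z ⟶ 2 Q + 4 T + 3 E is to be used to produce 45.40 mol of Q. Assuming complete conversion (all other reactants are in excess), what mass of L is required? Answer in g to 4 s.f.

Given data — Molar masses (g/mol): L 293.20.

n(Q) = 45.40 mol
n(L) = (4/2) × 45.40 = 90.80 mol
mass = 90.80 × 293.20 = 26620 g

26620 g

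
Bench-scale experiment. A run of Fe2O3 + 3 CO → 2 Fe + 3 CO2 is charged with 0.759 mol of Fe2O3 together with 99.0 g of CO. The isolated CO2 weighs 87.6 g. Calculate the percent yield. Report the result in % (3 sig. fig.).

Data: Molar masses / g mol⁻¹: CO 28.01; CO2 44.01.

n(Fe2O3) = 0.7590 mol
n(CO) = 99.00 / 28.01 = 3.534 mol
n/ν for Fe2O3 = 0.7590/1 = 0.7590
n/ν for CO = 3.534/3 = 1.178
Smallest n/ν is Fe2O3 → limiting reagent.
theoretical n(CO2) = (3/1) × 0.7590 = 2.277 mol → 100.2 g
% yield = 87.6 / 100.2 × 100 = 87.43 %

87.4 %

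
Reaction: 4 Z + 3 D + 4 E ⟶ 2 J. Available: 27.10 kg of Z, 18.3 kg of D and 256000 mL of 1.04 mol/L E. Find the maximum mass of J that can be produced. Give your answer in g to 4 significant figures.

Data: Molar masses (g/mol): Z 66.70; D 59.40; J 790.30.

105200 g

n(Z) = 27.10×1000 / 66.70 = 406.3 mol
n(D) = 18.30×1000 / 59.40 = 308.1 mol
n(E) = 1.04 × 256000/1000 = 266.2 mol
n/ν for Z = 406.3/4 = 101.6
n/ν for D = 308.1/3 = 102.7
n/ν for E = 266.2/4 = 66.55
Smallest n/ν is E → limiting reagent.
n(J) = (2/4) × 266.2 = 133.1 mol
mass = 133.1 × 790.30 = 105200 g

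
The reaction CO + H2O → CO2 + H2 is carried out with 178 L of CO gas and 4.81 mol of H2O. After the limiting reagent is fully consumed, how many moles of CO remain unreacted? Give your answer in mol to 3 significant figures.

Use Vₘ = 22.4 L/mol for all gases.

n(CO) = 178.0 / 22.4 = 7.946 mol
n(H2O) = 4.810 mol
n/ν for CO = 7.946/1 = 7.946
n/ν for H2O = 4.810/1 = 4.810
Smallest n/ν is H2O → limiting reagent.
CO consumed = (1/1) × 4.810 = 4.810 mol
CO remaining = 7.946 − 4.810 = 3.136 mol

3.14 mol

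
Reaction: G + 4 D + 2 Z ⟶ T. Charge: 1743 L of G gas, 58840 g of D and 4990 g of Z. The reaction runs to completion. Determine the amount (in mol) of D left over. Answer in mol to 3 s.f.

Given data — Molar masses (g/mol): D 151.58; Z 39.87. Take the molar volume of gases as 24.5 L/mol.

n(G) = 1743 / 24.5 = 71.14 mol
n(D) = 58840 / 151.58 = 388.2 mol
n(Z) = 4990 / 39.87 = 125.2 mol
n/ν for G = 71.14/1 = 71.14
n/ν for D = 388.2/4 = 97.05
n/ν for Z = 125.2/2 = 62.60
Smallest n/ν is Z → limiting reagent.
D consumed = (4/2) × 125.2 = 250.4 mol
D remaining = 388.2 − 250.4 = 137.8 mol

138 mol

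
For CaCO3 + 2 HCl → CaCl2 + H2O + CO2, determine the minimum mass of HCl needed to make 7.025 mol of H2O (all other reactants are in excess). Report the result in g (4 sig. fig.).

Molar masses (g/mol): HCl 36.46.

n(H2O) = 7.025 mol
n(HCl) = (2/1) × 7.025 = 14.05 mol
mass = 14.05 × 36.46 = 512.3 g

512.3 g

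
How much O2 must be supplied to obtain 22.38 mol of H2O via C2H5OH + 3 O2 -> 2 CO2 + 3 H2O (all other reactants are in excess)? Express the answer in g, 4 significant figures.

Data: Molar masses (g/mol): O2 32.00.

n(H2O) = 22.38 mol
n(O2) = (3/3) × 22.38 = 22.38 mol
mass = 22.38 × 32.00 = 716.2 g

716.2 g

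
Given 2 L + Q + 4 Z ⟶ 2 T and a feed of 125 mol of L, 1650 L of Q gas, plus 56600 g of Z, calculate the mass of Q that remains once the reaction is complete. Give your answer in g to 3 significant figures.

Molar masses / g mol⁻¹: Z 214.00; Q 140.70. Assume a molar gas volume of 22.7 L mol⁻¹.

n(L) = 125.0 mol
n(Q) = 1650 / 22.7 = 72.69 mol
n(Z) = 56600 / 214.00 = 264.5 mol
n/ν for L = 125.0/2 = 62.50
n/ν for Q = 72.69/1 = 72.69
n/ν for Z = 264.5/4 = 66.13
Smallest n/ν is L → limiting reagent.
Q consumed = (1/2) × 125.0 = 62.50 mol
Q remaining = 72.69 − 62.50 = 10.19 mol
mass = 10.19 × 140.70 = 1434 g

1430 g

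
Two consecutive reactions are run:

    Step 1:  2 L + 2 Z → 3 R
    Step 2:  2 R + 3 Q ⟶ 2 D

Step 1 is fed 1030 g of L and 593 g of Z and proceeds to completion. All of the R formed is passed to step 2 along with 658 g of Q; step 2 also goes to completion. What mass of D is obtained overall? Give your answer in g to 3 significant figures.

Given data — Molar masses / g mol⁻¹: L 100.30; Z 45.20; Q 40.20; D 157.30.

1720 g

Step 1:
n(L) = 1030 / 100.30 = 10.27 mol
n(Z) = 593.0 / 45.20 = 13.12 mol
n/ν for L = 10.27/2 = 5.135
n/ν for Z = 13.12/2 = 6.560
Smallest n/ν is L → limiting reagent.
n(R) produced = (3/2) × 10.27 = 15.41 mol
Step 2:
n(R) available = 15.41 mol
n(Q) = 658.0 / 40.20 = 16.37 mol
n/ν for R = 15.41/2 = 7.705
n/ν for Q = 16.37/3 = 5.457
Smallest n/ν is Q → limiting reagent.
n(D) = (2/3) × 16.37 = 10.91 mol
mass = 10.91 × 157.30 = 1716 g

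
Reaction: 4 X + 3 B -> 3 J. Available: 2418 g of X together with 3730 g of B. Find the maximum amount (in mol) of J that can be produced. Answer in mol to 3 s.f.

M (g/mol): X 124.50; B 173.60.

14.6 mol

n(X) = 2418 / 124.50 = 19.42 mol
n(B) = 3730 / 173.60 = 21.49 mol
n/ν for X = 19.42/4 = 4.855
n/ν for B = 21.49/3 = 7.163
Smallest n/ν is X → limiting reagent.
n(J) = (3/4) × 19.42 = 14.57 mol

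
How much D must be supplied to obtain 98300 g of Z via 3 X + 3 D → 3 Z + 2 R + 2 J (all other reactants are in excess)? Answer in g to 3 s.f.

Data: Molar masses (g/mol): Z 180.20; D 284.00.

155000 g

n(Z) = 98300 / 180.20 = 545.5 mol
n(D) = (3/3) × 545.5 = 545.5 mol
mass = 545.5 × 284.00 = 154900 g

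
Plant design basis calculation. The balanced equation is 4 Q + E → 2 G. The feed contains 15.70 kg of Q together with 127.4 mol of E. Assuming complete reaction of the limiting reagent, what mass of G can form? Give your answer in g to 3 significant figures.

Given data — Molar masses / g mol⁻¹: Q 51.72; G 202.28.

n(Q) = 15.70×1000 / 51.72 = 303.6 mol
n(E) = 127.4 mol
n/ν → Q: 75.90, E: 127.4; Q is limiting.
n(G) = (2/4) × 303.6 = 151.8 mol
mass = 151.8 × 202.28 = 30710 g

30700 g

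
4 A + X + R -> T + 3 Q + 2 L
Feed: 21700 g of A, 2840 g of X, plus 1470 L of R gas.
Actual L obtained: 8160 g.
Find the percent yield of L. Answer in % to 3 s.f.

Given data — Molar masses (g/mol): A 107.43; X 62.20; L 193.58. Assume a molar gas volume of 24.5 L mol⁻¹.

46.2 %

n(A) = 21700 / 107.43 = 202.0 mol
n(X) = 2840 / 62.20 = 45.66 mol
n(R) = 1470 / 24.5 = 60.00 mol
n/ν for A = 202.0/4 = 50.50
n/ν for X = 45.66/1 = 45.66
n/ν for R = 60.00/1 = 60.00
Smallest n/ν is X → limiting reagent.
theoretical n(L) = (2/1) × 45.66 = 91.32 mol → 17680 g
% yield = 8160 / 17680 × 100 = 46.15 %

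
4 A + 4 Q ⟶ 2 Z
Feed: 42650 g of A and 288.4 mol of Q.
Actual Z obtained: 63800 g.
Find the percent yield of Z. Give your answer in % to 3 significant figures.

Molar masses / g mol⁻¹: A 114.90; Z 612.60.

72.2 %

n(A) = 42650 / 114.90 = 371.2 mol
n(Q) = 288.4 mol
n/ν for A = 371.2/4 = 92.80
n/ν for Q = 288.4/4 = 72.10
Smallest n/ν is Q → limiting reagent.
theoretical n(Z) = (2/4) × 288.4 = 144.2 mol → 88340 g
% yield = 63800 / 88340 × 100 = 72.22 %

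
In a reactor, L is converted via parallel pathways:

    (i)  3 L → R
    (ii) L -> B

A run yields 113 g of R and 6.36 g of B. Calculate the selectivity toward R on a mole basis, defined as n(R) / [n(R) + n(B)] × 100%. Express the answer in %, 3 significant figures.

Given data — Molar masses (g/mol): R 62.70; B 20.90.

n(R) = 113 / 62.70 = 1.802 mol
n(B) = 6.36 / 20.90 = 0.3043 mol
selectivity = 1.802/(1.802+0.3043) × 100 = 85.55 %

85.6 %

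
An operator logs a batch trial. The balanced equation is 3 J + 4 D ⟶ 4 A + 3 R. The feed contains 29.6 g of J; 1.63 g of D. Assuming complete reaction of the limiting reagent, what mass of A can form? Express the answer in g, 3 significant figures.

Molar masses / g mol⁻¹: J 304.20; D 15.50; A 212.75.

n(J) = 29.60 / 304.20 = 0.09730 mol
n(D) = 1.630 / 15.50 = 0.1052 mol
n/ν → J: 0.03243, D: 0.02630; D is limiting.
n(A) = (4/4) × 0.1052 = 0.1052 mol
mass = 0.1052 × 212.75 = 22.38 g

22.4 g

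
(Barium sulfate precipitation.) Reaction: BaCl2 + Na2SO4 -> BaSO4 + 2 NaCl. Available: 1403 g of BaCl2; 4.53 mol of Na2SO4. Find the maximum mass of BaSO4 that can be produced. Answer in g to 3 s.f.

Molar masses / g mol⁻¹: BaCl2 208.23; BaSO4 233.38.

n(BaCl2) = 1403 / 208.23 = 6.738 mol
n(Na2SO4) = 4.530 mol
n/ν for BaCl2 = 6.738/1 = 6.738
n/ν for Na2SO4 = 4.530/1 = 4.530
Smallest n/ν is Na2SO4 → limiting reagent.
n(BaSO4) = (1/1) × 4.530 = 4.530 mol
mass = 4.530 × 233.38 = 1057 g

1060 g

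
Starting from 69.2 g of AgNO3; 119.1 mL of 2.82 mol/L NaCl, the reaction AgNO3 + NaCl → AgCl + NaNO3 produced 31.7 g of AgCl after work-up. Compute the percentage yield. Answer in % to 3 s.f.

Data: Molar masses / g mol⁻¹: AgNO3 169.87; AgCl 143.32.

n(AgNO3) = 69.20 / 169.87 = 0.4074 mol
n(NaCl) = 2.82 × 119.1/1000 = 0.3359 mol
n/ν for AgNO3 = 0.4074/1 = 0.4074
n/ν for NaCl = 0.3359/1 = 0.3359
Smallest n/ν is NaCl → limiting reagent.
theoretical n(AgCl) = (1/1) × 0.3359 = 0.3359 mol → 48.14 g
% yield = 31.7 / 48.14 × 100 = 65.85 %

65.9 %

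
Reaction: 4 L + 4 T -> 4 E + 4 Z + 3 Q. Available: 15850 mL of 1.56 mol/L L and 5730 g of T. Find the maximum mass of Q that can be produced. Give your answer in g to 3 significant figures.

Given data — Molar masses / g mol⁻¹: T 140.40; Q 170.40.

3160 g

n(L) = 1.56 × 15850/1000 = 24.73 mol
n(T) = 5730 / 140.40 = 40.81 mol
n/ν for L = 24.73/4 = 6.183
n/ν for T = 40.81/4 = 10.20
Smallest n/ν is L → limiting reagent.
n(Q) = (3/4) × 24.73 = 18.55 mol
mass = 18.55 × 170.40 = 3161 g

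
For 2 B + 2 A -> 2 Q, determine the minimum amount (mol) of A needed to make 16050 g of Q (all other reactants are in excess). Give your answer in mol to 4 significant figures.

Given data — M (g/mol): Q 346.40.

n(Q) = 16050 / 346.40 = 46.33 mol
n(A) = (2/2) × 46.33 = 46.33 mol

46.33 mol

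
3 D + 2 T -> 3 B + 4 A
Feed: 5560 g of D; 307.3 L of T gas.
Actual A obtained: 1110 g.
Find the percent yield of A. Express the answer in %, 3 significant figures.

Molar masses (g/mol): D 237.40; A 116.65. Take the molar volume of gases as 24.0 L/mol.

37.2 %

n(D) = 5560 / 237.40 = 23.42 mol
n(T) = 307.3 / 24.0 = 12.80 mol
n/ν for D = 23.42/3 = 7.807
n/ν for T = 12.80/2 = 6.400
Smallest n/ν is T → limiting reagent.
theoretical n(A) = (4/2) × 12.80 = 25.60 mol → 2986 g
% yield = 1110 / 2986 × 100 = 37.17 %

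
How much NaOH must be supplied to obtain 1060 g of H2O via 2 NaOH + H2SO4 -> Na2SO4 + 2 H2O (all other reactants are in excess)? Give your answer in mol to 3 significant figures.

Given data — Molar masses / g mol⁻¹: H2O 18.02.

n(H2O) = 1060 / 18.02 = 58.82 mol
n(NaOH) = (2/2) × 58.82 = 58.82 mol

58.8 mol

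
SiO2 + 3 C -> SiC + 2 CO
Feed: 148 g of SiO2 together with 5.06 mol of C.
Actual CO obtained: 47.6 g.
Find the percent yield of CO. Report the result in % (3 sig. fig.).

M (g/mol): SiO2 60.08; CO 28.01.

50.4 %

n(SiO2) = 148.0 / 60.08 = 2.463 mol
n(C) = 5.060 mol
n/ν → SiO2: 2.463, C: 1.687; C is limiting.
theoretical n(CO) = (2/3) × 5.060 = 3.373 mol → 94.48 g
% yield = 47.6 / 94.48 × 100 = 50.38 %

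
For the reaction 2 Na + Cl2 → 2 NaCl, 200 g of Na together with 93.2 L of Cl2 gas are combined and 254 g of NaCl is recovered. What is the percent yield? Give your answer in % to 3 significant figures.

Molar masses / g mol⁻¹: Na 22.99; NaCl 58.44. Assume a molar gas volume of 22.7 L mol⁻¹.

n(Na) = 200.0 / 22.99 = 8.699 mol
n(Cl2) = 93.20 / 22.7 = 4.106 mol
n/ν for Na = 8.699/2 = 4.350
n/ν for Cl2 = 4.106/1 = 4.106
Smallest n/ν is Cl2 → limiting reagent.
theoretical n(NaCl) = (2/1) × 4.106 = 8.212 mol → 479.9 g
% yield = 254 / 479.9 × 100 = 52.93 %

52.9 %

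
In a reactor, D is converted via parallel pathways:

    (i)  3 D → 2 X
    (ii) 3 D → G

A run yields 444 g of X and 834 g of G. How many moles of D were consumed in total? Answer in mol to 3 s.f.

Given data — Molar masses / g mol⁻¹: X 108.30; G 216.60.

17.7 mol

n(X) = 444 / 108.30 = 4.100 mol
n(G) = 834 / 216.60 = 3.850 mol
n(D) via (i) = (3/2)×4.100 = 6.150 mol
n(D) via (ii) = (3/1)×3.850 = 11.55 mol
total n(D) = 6.150 + 11.55 = 17.70 mol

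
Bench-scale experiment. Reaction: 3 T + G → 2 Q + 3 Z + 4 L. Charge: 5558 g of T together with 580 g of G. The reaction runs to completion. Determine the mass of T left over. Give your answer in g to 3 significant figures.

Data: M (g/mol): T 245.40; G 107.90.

1600 g

n(T) = 5558 / 245.40 = 22.65 mol
n(G) = 580.0 / 107.90 = 5.375 mol
n/ν → T: 7.550, G: 5.375; G is limiting.
T consumed = (3/1) × 5.375 = 16.13 mol
T remaining = 22.65 − 16.13 = 6.520 mol
mass = 6.520 × 245.40 = 1600 g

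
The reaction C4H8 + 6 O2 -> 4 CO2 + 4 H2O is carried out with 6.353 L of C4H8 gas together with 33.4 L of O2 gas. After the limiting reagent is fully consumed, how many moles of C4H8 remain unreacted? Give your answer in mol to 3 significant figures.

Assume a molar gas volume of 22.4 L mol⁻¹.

n(C4H8) = 6.353 / 22.4 = 0.2836 mol
n(O2) = 33.40 / 22.4 = 1.491 mol
n/ν → C4H8: 0.2836, O2: 0.2485; O2 is limiting.
C4H8 consumed = (1/6) × 1.491 = 0.2485 mol
C4H8 remaining = 0.2836 − 0.2485 = 0.03510 mol

0.0351 mol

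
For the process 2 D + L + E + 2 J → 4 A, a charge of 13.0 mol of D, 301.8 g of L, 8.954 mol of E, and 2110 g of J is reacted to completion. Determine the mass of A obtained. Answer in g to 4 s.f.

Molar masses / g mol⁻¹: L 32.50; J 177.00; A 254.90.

6077 g

n(D) = 13.00 mol
n(L) = 301.8 / 32.50 = 9.286 mol
n(E) = 8.954 mol
n(J) = 2110 / 177.00 = 11.92 mol
n/ν for D = 13.00/2 = 6.500
n/ν for L = 9.286/1 = 9.286
n/ν for E = 8.954/1 = 8.954
n/ν for J = 11.92/2 = 5.960
Smallest n/ν is J → limiting reagent.
n(A) = (4/2) × 11.92 = 23.84 mol
mass = 23.84 × 254.90 = 6077 g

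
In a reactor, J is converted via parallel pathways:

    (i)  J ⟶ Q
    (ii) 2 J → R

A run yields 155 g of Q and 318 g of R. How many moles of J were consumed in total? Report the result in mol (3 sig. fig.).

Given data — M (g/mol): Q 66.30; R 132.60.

7.13 mol

n(Q) = 155 / 66.30 = 2.338 mol
n(R) = 318 / 132.60 = 2.398 mol
n(J) via (i) = (1/1)×2.338 = 2.338 mol
n(J) via (ii) = (2/1)×2.398 = 4.796 mol
total n(J) = 2.338 + 4.796 = 7.134 mol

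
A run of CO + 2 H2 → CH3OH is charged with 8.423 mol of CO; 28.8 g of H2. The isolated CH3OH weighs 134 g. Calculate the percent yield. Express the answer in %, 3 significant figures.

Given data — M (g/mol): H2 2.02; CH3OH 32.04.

58.7 %

n(CO) = 8.423 mol
n(H2) = 28.80 / 2.02 = 14.26 mol
n/ν → CO: 8.423, H2: 7.130; H2 is limiting.
theoretical n(CH3OH) = (1/2) × 14.26 = 7.130 mol → 228.4 g
% yield = 134 / 228.4 × 100 = 58.67 %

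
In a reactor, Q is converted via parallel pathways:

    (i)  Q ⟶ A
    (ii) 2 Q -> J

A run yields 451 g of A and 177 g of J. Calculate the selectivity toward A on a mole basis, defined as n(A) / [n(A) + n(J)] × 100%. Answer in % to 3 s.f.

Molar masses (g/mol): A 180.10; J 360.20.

83.6 %

n(A) = 451 / 180.10 = 2.504 mol
n(J) = 177 / 360.20 = 0.4914 mol
selectivity = 2.504/(2.504+0.4914) × 100 = 83.59 %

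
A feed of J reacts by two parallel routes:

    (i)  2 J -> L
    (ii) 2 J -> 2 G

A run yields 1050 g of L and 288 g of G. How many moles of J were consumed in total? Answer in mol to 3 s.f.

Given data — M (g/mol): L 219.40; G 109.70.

n(L) = 1050 / 219.40 = 4.786 mol
n(G) = 288 / 109.70 = 2.625 mol
n(J) via (i) = (2/1)×4.786 = 9.572 mol
n(J) via (ii) = (2/2)×2.625 = 2.625 mol
total n(J) = 9.572 + 2.625 = 12.20 mol

12.2 mol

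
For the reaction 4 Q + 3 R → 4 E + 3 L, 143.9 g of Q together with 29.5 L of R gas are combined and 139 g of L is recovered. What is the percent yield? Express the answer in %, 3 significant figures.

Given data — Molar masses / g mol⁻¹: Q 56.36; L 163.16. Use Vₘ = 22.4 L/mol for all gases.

n(Q) = 143.9 / 56.36 = 2.553 mol
n(R) = 29.50 / 22.4 = 1.317 mol
n/ν for Q = 2.553/4 = 0.6383
n/ν for R = 1.317/3 = 0.4390
Smallest n/ν is R → limiting reagent.
theoretical n(L) = (3/3) × 1.317 = 1.317 mol → 214.9 g
% yield = 139 / 214.9 × 100 = 64.68 %

64.7 %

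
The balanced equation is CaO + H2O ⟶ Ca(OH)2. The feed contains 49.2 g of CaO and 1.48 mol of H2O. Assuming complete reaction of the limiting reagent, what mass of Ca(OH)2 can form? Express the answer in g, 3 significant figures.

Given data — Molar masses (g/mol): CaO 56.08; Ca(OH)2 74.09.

65.0 g

n(CaO) = 49.20 / 56.08 = 0.8773 mol
n(H2O) = 1.480 mol
n/ν → CaO: 0.8773, H2O: 1.480; CaO is limiting.
n(Ca(OH)2) = (1/1) × 0.8773 = 0.8773 mol
mass = 0.8773 × 74.09 = 65.00 g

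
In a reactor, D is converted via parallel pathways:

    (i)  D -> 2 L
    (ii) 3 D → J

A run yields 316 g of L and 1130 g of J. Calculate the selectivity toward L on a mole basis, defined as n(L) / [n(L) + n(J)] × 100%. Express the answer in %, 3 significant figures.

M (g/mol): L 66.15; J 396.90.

n(L) = 316 / 66.15 = 4.777 mol
n(J) = 1130 / 396.90 = 2.847 mol
selectivity = 4.777/(4.777+2.847) × 100 = 62.66 %

62.7 %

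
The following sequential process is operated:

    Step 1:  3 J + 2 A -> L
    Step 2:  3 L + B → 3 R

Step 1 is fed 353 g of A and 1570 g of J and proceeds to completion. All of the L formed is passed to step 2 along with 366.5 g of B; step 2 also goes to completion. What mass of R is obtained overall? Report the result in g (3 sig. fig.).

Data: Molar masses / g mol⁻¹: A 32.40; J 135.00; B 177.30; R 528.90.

2050 g

Step 1:
n(A) = 353.0 / 32.40 = 10.90 mol
n(J) = 1570 / 135.00 = 11.63 mol
n/ν for A = 10.90/2 = 5.450
n/ν for J = 11.63/3 = 3.877
Smallest n/ν is J → limiting reagent.
n(L) produced = (1/3) × 11.63 = 3.877 mol
Step 2:
n(L) available = 3.877 mol
n(B) = 366.5 / 177.30 = 2.067 mol
n/ν for L = 3.877/3 = 1.292
n/ν for B = 2.067/1 = 2.067
Smallest n/ν is L → limiting reagent.
n(R) = (3/3) × 3.877 = 3.877 mol
mass = 3.877 × 528.90 = 2051 g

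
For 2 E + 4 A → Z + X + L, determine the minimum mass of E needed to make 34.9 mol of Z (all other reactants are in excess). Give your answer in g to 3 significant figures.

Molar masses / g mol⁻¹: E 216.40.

n(Z) = 34.90 mol
n(E) = (2/1) × 34.90 = 69.80 mol
mass = 69.80 × 216.40 = 15100 g

15100 g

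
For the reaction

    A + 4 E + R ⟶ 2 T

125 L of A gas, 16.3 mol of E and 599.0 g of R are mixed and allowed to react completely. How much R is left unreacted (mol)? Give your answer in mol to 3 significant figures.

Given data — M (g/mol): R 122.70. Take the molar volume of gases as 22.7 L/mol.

n(A) = 125.0 / 22.7 = 5.507 mol
n(E) = 16.30 mol
n(R) = 599.0 / 122.70 = 4.882 mol
n/ν → A: 5.507, E: 4.075, R: 4.882; E is limiting.
R consumed = (1/4) × 16.30 = 4.075 mol
R remaining = 4.882 − 4.075 = 0.8070 mol

0.807 mol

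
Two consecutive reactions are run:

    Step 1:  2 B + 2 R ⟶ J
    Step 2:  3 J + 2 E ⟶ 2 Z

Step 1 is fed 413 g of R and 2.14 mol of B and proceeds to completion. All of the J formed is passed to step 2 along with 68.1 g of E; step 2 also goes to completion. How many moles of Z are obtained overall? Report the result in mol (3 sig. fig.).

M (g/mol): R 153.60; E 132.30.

0.515 mol

Step 1:
n(R) = 413.0 / 153.60 = 2.689 mol
n(B) = 2.140 mol
n/ν for R = 2.689/2 = 1.345
n/ν for B = 2.140/2 = 1.070
Smallest n/ν is B → limiting reagent.
n(J) produced = (1/2) × 2.140 = 1.070 mol
Step 2:
n(J) available = 1.070 mol
n(E) = 68.10 / 132.30 = 0.5147 mol
n/ν for J = 1.070/3 = 0.3567
n/ν for E = 0.5147/2 = 0.2574
Smallest n/ν is E → limiting reagent.
n(Z) = (2/2) × 0.5147 = 0.5147 mol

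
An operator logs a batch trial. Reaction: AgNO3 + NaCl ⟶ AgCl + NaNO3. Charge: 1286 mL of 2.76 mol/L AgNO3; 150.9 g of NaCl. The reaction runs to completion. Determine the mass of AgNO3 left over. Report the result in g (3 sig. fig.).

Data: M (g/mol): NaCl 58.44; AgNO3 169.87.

164 g

n(AgNO3) = 2.76 × 1286/1000 = 3.549 mol
n(NaCl) = 150.9 / 58.44 = 2.582 mol
n/ν for AgNO3 = 3.549/1 = 3.549
n/ν for NaCl = 2.582/1 = 2.582
Smallest n/ν is NaCl → limiting reagent.
AgNO3 consumed = (1/1) × 2.582 = 2.582 mol
AgNO3 remaining = 3.549 − 2.582 = 0.9670 mol
mass = 0.9670 × 169.87 = 164.3 g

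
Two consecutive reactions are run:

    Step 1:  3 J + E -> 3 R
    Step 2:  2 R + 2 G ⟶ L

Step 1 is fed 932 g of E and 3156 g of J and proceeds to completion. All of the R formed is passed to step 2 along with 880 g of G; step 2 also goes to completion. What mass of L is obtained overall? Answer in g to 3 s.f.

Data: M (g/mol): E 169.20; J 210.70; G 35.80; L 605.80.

Step 1:
n(E) = 932.0 / 169.20 = 5.508 mol
n(J) = 3156 / 210.70 = 14.98 mol
n/ν → E: 5.508, J: 4.993; J is limiting.
n(R) produced = (3/3) × 14.98 = 14.98 mol
Step 2:
n(R) available = 14.98 mol
n(G) = 880.0 / 35.80 = 24.58 mol
n/ν → R: 7.490, G: 12.29; R is limiting.
n(L) = (1/2) × 14.98 = 7.490 mol
mass = 7.490 × 605.80 = 4537 g

4540 g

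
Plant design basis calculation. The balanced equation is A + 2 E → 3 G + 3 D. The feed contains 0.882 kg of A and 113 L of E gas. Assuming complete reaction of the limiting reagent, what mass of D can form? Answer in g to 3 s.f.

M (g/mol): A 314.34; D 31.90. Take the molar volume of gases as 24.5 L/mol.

n(A) = 0.8820×1000 / 314.34 = 2.806 mol
n(E) = 113.0 / 24.5 = 4.612 mol
n/ν → A: 2.806, E: 2.306; E is limiting.
n(D) = (3/2) × 4.612 = 6.918 mol
mass = 6.918 × 31.90 = 220.7 g

221 g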